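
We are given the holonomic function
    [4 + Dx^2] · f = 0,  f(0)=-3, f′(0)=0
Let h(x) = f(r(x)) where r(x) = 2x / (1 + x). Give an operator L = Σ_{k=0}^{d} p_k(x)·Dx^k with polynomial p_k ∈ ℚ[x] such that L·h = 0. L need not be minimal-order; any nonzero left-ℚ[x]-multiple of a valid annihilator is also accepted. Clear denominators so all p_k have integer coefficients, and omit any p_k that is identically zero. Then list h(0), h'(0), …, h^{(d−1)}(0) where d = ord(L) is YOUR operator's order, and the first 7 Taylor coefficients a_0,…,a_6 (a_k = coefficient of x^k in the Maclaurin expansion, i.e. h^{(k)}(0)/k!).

L = 16 + (2 + 6·x + 6·x^2 + 2·x^3)·Dx + (1 + 4·x + 6·x^2 + 4·x^3 + x^4)·Dx^2  (order 2).
h: a_k = -3, 0, 24, -48, 40, 32, -2744/15, …
ICs: h(0) = -3, h′(0) = 0.

f: a_k = -3, 0, 6, 0, -2, 0, 4/15, …
L₀ from L_f via x↦r, Dx↦r'^{-1}Dx.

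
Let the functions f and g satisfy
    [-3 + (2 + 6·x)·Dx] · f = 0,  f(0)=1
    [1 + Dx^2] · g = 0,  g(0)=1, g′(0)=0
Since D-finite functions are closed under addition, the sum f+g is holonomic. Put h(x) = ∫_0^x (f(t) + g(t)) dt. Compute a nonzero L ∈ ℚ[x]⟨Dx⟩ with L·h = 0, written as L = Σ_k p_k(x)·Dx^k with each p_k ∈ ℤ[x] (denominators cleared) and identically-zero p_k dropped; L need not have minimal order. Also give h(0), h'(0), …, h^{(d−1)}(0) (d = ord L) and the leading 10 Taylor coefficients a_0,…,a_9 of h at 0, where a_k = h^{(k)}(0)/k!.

L = (-93 - 72·x - 108·x^2)·Dx + (-10 + 18·x + 216·x^2 + 216·x^3)·Dx^2 + (-93 - 72·x - 108·x^2)·Dx^3 + (-10 + 18·x + 216·x^2 + 216·x^3)·Dx^4  (order 4).
h: a_k = 0, 2, 3/4, -13/24, 27/64, -1199/1920, 567/512, -688969/322560, 72171/16384, -886620479/92897280, …
ICs: h(0) = 0, h′(0) = 2, h′′(0) = 3/2, h′′′(0) = -13/4.

f: a_k = 1, 3/2, -9/8, 27/16, -405/128, 1701/256, -15309/1024, 72171/2048, -2814669/32768, 14073345/65536, …
g: a_k = 1, 0, -1/2, 0, 1/24, 0, -1/720, 0, 1/40320, 0, …
h₀=f+g: left-lcm gives L₀, ord ≤ 3.
h=∫₀ˣh₀: take L = L₀·Dx.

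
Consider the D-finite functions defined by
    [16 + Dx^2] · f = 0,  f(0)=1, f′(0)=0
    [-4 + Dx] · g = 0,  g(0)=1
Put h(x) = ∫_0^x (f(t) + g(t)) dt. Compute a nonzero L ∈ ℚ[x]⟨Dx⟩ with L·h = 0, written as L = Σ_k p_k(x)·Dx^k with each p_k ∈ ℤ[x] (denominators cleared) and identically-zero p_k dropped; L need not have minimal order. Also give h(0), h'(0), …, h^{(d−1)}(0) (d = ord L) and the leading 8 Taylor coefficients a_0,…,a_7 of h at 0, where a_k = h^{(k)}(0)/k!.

f: a_k = 1, 0, -8, 0, 32/3, 0, -256/45, 0, …
g: a_k = 1, 4, 8, 32/3, 32/3, 128/15, 256/45, 1024/315, …
h₀=f+g: left-lcm gives L₀, ord ≤ 3.
∫: right-multiply L₀ by Dx.
L = -64·Dx + 16·Dx^2 - 4·Dx^3 + Dx^4  (order 4).
h: a_k = 0, 2, 2, 0, 8/3, 64/15, 64/45, 0, …
ICs: h(0) = 0, h′(0) = 2, h′′(0) = 4, h′′′(0) = 0.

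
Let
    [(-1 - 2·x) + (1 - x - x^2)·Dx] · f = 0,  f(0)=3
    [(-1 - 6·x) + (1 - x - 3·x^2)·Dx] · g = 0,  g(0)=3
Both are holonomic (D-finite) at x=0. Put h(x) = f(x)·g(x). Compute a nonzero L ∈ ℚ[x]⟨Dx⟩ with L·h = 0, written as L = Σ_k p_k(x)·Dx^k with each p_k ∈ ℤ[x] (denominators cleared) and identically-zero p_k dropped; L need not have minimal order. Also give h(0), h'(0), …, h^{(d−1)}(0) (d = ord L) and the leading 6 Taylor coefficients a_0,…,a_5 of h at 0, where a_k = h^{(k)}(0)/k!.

f: a_k = 3, 3, 6, 9, 15, 24, …
g: a_k = 3, 3, 12, 21, 57, 120, …
Sym-product of L_f,L_g gives L₀ (≤ ord 1).
L = (-2 - 6·x + 12·x^2 + 12·x^3) + (1 - 2·x - 3·x^2 + 4·x^3 + 3·x^4)·Dx  (order 1).
h: a_k = 9, 18, 63, 144, 378, 882, …
ICs: h(0) = 9.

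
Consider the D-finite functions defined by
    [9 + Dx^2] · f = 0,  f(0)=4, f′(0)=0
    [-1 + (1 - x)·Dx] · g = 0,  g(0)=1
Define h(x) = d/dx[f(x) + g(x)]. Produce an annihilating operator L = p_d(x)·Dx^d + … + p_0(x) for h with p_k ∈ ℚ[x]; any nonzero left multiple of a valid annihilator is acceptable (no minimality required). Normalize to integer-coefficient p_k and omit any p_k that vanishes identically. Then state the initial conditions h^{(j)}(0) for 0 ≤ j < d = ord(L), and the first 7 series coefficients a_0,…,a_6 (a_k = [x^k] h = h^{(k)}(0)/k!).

f: a_k = 4, 0, -18, 0, 27/2, 0, -81/20, …
g: a_k = 1, 1, 1, 1, 1, 1, 1, …
h₀=f+g: left-lcm gives L₀, ord ≤ 3.
h=h₀': d/dx-closure on L₀ ⇒ L.
L = (126 - 108·x + 54·x^2) + (-45 + 99·x - 81·x^2 + 27·x^3)·Dx + (14 - 12·x + 6·x^2)·Dx^2 + (-5 + 11·x - 9·x^2 + 3·x^3)·Dx^3  (order 3).
h: a_k = 1, -34, 3, 58, 5, -183/10, 7, …
ICs: h(0) = 1, h′(0) = -34, h′′(0) = 6.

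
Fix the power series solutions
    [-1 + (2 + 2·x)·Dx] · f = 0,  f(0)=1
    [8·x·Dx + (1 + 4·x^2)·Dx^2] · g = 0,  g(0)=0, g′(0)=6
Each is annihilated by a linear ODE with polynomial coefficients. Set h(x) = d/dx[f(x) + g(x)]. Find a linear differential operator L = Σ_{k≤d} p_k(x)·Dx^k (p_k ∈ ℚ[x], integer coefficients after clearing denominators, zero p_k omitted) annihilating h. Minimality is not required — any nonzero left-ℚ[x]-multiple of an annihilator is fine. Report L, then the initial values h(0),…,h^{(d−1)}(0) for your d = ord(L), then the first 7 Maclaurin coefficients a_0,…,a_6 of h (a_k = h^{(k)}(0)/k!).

f: a_k = 1, 1/2, -1/8, 1/16, -5/128, 7/256, -21/1024, …
g: a_k = 0, 6, 0, -8, 0, 96/5, 0, …
Sum ⇒ L₀ = lclm(L_f,L_g) in ℚ(x)⟨Dx⟩.
h=h₀': d/dx-closure on L₀ ⇒ L.
L = (-16 - 40·x + 192·x^2 + 96·x^3) + (-35 - 64·x + 328·x^2 + 768·x^3 + 336·x^4)·Dx + (-2 + 30·x + 48·x^2 + 144·x^3 + 224·x^4 + 96·x^5)·Dx^2  (order 2).
h: a_k = 13/2, -1/4, -381/16, -5/32, 24611/256, -63/512, -786201/2048, …
ICs: h(0) = 13/2, h′(0) = -1/4.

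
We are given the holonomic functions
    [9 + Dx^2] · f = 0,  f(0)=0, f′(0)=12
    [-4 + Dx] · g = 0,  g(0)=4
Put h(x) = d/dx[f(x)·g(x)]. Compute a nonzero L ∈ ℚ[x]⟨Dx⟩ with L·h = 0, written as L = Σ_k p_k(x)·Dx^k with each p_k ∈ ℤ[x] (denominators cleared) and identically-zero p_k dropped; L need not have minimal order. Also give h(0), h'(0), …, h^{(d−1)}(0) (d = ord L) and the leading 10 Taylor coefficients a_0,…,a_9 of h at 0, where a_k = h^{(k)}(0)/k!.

L = 25 - 8·Dx + Dx^2  (order 2).
h: a_k = 48, 384, 936, 896, -158, -6864/5, -25481/15, -16864/15, -102453/280, 61541/945, …
ICs: h(0) = 48, h′(0) = 384.

f: a_k = 0, 12, 0, -18, 0, 81/10, 0, -243/140, 0, 243/1120, …
g: a_k = 4, 16, 32, 128/3, 128/3, 512/15, 1024/45, 4096/315, 2048/315, 8192/2835, …
Product ⇒ symmetric product L₀, ord ≤ 2.
Derive L from L₀ (diff closure).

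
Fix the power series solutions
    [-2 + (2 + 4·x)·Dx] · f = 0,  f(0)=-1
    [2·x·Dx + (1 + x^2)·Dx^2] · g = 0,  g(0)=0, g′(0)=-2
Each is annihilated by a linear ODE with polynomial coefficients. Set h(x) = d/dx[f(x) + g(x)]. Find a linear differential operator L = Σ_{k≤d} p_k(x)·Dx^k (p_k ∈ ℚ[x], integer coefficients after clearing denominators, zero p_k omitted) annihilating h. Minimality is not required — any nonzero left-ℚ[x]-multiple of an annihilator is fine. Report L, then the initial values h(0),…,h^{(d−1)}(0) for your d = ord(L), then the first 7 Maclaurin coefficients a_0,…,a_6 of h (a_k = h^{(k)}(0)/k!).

L = (-2 - 10·x + 6·x^2 + 6·x^3) + (-5 - 8·x - 8·x^2 + 24·x^3 + 21·x^4)·Dx + (-1 + 6·x^2 + 6·x^3 + 7·x^4 + 6·x^5)·Dx^2  (order 2).
h: a_k = -3, 1, 1/2, 5/2, -51/8, 63/8, -199/16, …
ICs: h(0) = -3, h′(0) = 1.

f: a_k = -1, -1, 1/2, -1/2, 5/8, -7/8, 21/16, …
g: a_k = 0, -2, 0, 2/3, 0, -2/5, 0, …
Sum ⇒ L₀ = lclm(L_f,L_g) in ℚ(x)⟨Dx⟩.
h₀' ⇒ L via d/dx closure of L₀.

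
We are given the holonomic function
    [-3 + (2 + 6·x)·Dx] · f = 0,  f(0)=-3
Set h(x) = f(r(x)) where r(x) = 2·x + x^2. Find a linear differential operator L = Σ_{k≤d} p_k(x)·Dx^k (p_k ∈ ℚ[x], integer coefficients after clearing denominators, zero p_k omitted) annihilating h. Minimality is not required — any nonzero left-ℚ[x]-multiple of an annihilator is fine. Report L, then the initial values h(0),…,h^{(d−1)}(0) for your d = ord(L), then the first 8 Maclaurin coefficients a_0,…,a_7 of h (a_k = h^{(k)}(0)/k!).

f: a_k = -3, -9/2, 27/8, -81/16, 1215/128, -5103/256, 45927/1024, -216513/2048, …
L₀ from L_f via x↦r, Dx↦r'^{-1}Dx.
L = (-3 - 3·x) + (1 + 6·x + 3·x^2)·Dx  (order 1).
h: a_k = -3, -9, 9, -27, 189/2, -729/2, 2997/2, -12879/2, …
ICs: h(0) = -3.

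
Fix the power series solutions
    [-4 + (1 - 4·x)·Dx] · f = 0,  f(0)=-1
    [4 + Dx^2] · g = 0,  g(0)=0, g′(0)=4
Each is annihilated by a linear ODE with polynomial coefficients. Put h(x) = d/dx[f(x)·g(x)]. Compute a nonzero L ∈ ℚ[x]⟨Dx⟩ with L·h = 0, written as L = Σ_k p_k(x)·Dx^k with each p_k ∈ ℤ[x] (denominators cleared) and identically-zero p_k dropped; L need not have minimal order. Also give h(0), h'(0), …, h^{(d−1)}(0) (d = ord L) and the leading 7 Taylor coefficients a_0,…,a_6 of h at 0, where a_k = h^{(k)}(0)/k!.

f: a_k = -1, -4, -16, -64, -256, -1024, -4096, …
g: a_k = 0, 4, 0, -8/3, 0, 8/15, 0, …
f·g: L₀ = L_f ⊗_s L_g, ord ≤ 1·2.
Differentiate: ansatz ord ≤ ord L₀ ⇒ L.
L = (-28 - 32·x + 64·x^2) + (-8 + 32·x)·Dx + (1 - 8·x + 16·x^2)·Dx^2  (order 2).
h: a_k = -4, -32, -184, -2944/3, -14728/3, -117824/5, -4948592/45, …
ICs: h(0) = -4, h′(0) = -32.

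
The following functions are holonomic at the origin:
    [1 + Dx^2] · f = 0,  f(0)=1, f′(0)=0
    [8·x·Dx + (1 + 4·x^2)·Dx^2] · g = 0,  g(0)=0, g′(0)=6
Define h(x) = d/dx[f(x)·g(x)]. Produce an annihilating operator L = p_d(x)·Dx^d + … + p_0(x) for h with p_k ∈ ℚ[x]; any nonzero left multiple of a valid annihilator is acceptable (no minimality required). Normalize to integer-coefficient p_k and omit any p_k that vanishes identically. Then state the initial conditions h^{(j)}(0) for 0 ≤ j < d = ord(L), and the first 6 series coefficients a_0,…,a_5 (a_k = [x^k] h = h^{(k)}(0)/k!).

f: a_k = 1, 0, -1/2, 0, 1/24, 0, …
g: a_k = 0, 6, 0, -8, 0, 96/5, …
Sym-product of L_f,L_g gives L₀ (≤ ord 4).
Derive L from L₀ (diff closure).
L = (3893 + 34584·x^2 + 286832·x^4 + 57600·x^6 + 768·x^8 - 10240·x^10 + 4096·x^12) + (2192·x + 44864·x^3 + 156160·x^5 + 51200·x^7 + 20480·x^9 + 16384·x^11)·Dx + (3978 + 36208·x^2 + 296160·x^4 + 76288·x^6 + 9728·x^8 - 4096·x^10 + 8192·x^12)·Dx^2 + (2192·x + 44864·x^3 + 156160·x^5 + 51200·x^7 + 20480·x^9 + 16384·x^11)·Dx^3 + (85 + 1624·x^2 + 9328·x^4 + 18688·x^6 + 8960·x^8 + 6144·x^10 + 4096·x^12)·Dx^4  (order 4).
h: a_k = 6, 0, -33, 0, 469/4, 0, …
ICs: h(0) = 6, h′(0) = 0, h′′(0) = -66, h′′′(0) = 0.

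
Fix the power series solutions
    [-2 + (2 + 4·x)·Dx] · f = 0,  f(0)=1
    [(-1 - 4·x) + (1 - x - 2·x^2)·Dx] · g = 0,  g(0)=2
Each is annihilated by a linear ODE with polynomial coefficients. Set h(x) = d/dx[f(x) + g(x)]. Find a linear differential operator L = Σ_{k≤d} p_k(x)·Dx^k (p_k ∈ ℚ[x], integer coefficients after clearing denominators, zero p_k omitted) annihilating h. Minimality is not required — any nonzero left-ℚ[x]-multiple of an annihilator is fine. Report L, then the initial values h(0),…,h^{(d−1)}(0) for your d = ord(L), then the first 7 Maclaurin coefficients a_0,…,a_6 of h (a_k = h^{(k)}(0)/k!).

L = (-48 - 222·x - 432·x^2 - 336·x^3 - 240·x^4) + (-27 - 258·x - 873·x^2 - 1368·x^3 - 1284·x^4 - 720·x^5)·Dx + (7 + 34·x + 41·x^2 - 54·x^3 - 236·x^4 - 328·x^5 - 160·x^6)·Dx^2  (order 2).
h: a_k = 3, 11, 63/2, 171/2, 1715/8, 4065/8, 19271/16, …
ICs: h(0) = 3, h′(0) = 11.

f: a_k = 1, 1, -1/2, 1/2, -5/8, 7/8, -21/16, …
g: a_k = 2, 2, 6, 10, 22, 42, 86, …
f+g: L₀ = lclm(L_f,L_g), ord ≤ 1+1.
h₀' ⇒ L via d/dx closure of L₀.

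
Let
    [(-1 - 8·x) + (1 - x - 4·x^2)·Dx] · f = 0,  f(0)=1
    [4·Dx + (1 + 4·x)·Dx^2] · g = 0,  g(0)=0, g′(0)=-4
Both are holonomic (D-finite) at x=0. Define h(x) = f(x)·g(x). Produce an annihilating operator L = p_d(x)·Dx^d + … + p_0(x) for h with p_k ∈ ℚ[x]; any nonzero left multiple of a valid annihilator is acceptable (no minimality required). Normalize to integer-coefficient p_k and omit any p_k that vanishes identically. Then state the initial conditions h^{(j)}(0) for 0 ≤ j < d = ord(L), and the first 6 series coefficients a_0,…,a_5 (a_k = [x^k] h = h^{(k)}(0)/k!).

f: a_k = 1, 1, 5, 9, 29, 65, …
g: a_k = 0, -4, 8, -64/3, 64, -1024/5, …
Product ⇒ symmetric product L₀, ord ≤ 2.
L = (12 + 64·x) + (-2 + 28·x + 80·x^2)·Dx + (-1 - 3·x + 8·x^2 + 16·x^3)·Dx^2  (order 2).
h: a_k = 0, -4, 4, -100/3, 140/3, -4372/15, …
ICs: h(0) = 0, h′(0) = -4.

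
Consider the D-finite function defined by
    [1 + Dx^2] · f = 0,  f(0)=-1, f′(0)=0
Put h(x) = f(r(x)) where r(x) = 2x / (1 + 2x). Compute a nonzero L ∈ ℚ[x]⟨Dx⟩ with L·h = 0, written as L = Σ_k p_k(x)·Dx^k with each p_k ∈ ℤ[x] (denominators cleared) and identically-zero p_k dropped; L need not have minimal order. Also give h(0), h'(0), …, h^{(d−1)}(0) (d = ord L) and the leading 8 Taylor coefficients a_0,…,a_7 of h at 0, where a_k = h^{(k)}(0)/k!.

L = 4 + (4 + 24·x + 48·x^2 + 32·x^3)·Dx + (1 + 8·x + 24·x^2 + 32·x^3 + 16·x^4)·Dx^2  (order 2).
h: a_k = -1, 0, 2, -8, 70/3, -176/3, 6004/45, -1392/5, …
ICs: h(0) = -1, h′(0) = 0.

f: a_k = -1, 0, 1/2, 0, -1/24, 0, 1/720, 0, …
Change of var in L_f (x↦r) gives L₀.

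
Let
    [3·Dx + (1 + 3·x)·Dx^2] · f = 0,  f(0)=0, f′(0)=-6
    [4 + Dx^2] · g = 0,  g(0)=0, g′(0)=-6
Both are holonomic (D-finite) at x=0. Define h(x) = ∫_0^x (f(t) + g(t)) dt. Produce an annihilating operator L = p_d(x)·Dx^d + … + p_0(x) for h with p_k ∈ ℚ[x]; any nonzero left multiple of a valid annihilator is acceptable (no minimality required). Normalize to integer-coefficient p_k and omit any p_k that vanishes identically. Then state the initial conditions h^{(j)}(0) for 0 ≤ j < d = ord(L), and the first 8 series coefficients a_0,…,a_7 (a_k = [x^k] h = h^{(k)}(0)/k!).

L = (348 + 144·x + 216·x^2)·Dx^2 + (44 + 180·x + 216·x^2 + 216·x^3)·Dx^3 + (87 + 36·x + 54·x^2)·Dx^4 + (11 + 45·x + 54·x^2 + 54·x^3)·Dx^5  (order 5).
h: a_k = 0, 0, -6, 3, -7/2, 81/10, -49/3, 243/7, …
ICs: h(0) = 0, h′(0) = 0, h′′(0) = -12, h′′′(0) = 18, h′′′′(0) = -84.

f: a_k = 0, -6, 9, -18, 81/2, -486/5, 243, -4374/7, …
g: a_k = 0, -6, 0, 4, 0, -4/5, 0, 8/105, …
L₀ := lclm(L_f,L_g); ord L₀ ≤ 2+2.
h=∫h₀ ⇒ L = L₀·Dx.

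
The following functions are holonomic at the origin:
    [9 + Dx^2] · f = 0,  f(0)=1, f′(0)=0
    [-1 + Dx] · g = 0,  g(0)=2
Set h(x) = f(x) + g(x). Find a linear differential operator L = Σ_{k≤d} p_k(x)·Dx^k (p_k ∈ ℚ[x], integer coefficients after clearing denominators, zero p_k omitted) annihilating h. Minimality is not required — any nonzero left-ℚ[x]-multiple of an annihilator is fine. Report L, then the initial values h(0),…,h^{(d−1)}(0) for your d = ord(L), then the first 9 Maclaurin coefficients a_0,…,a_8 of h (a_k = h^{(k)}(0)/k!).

L = -9 + 9·Dx - Dx^2 + Dx^3  (order 3).
h: a_k = 3, 2, -7/2, 1/3, 83/24, 1/60, -727/720, 1/2520, 6563/40320, …
ICs: h(0) = 3, h′(0) = 2, h′′(0) = -7.

f: a_k = 1, 0, -9/2, 0, 27/8, 0, -81/80, 0, 729/4480, …
g: a_k = 2, 2, 1, 1/3, 1/12, 1/60, 1/360, 1/2520, 1/20160, …
f+g: L₀ = lclm(L_f,L_g), ord ≤ 2+1.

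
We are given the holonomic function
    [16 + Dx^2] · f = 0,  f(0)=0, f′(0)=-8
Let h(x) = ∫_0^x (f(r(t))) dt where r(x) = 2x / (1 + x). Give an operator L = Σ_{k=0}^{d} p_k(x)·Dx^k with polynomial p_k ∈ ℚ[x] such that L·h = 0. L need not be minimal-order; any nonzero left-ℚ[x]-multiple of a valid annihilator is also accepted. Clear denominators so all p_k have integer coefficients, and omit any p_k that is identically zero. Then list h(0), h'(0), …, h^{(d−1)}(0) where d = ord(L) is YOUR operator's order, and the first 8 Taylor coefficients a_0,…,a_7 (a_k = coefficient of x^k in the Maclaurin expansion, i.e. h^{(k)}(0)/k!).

L = 64·Dx + (2 + 6·x + 6·x^2 + 2·x^3)·Dx^2 + (1 + 4·x + 6·x^2 + 4·x^3 + x^4)·Dx^3  (order 3).
h: a_k = 0, 0, -8, 16/3, 116/3, -496/5, 3464/45, 1040/7, …
ICs: h(0) = 0, h′(0) = 0, h′′(0) = -16.

f: a_k = 0, -8, 0, 64/3, 0, -256/15, 0, 2048/315, …
Substitute x→r, Dx→(1/r')Dx; clear ⇒ L₀.
Integrate: L := L₀·Dx.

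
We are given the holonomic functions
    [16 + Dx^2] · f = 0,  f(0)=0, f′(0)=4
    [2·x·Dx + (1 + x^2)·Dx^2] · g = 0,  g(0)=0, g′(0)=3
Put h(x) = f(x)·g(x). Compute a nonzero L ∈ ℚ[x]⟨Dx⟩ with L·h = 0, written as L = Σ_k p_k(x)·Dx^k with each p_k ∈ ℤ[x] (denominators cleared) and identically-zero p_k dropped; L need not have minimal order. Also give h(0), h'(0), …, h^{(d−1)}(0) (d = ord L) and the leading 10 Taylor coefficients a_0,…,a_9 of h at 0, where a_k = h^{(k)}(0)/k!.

f: a_k = 0, 4, 0, -32/3, 0, 128/15, 0, -1024/315, 0, 2048/2835, …
g: a_k = 0, 3, 0, -1, 0, 3/5, 0, -3/7, 0, 1/3, …
Sym-product of L_f,L_g gives L₀ (≤ ord 4).
L = (5440 + 19136·x^2 + 25856·x^4 + 16384·x^6 + 4096·x^8) + (1152·x + 3200·x^3 + 3072·x^5 + 1024·x^7)·Dx + (612 + 2252·x^2 + 3168·x^4 + 2048·x^6 + 512·x^8)·Dx^2 + (72·x + 200·x^3 + 192·x^5 + 64·x^7)·Dx^3 + (17 + 66·x^2 + 97·x^4 + 64·x^6 + 16·x^8)·Dx^4  (order 4).
h: a_k = 0, 0, 12, 0, -36, 0, 116/3, 0, -132/5, 0, …
ICs: h(0) = 0, h′(0) = 0, h′′(0) = 24, h′′′(0) = 0.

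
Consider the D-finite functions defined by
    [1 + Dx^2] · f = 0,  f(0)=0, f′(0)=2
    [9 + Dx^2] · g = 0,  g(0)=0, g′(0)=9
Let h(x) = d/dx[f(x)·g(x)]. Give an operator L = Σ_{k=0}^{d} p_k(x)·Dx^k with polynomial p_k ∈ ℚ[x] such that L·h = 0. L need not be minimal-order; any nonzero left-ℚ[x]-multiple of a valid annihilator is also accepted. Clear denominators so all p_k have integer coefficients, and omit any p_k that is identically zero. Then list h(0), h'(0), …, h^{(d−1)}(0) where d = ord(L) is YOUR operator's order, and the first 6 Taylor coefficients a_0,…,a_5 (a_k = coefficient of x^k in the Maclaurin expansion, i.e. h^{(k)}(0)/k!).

f: a_k = 0, 2, 0, -1/3, 0, 1/60, …
g: a_k = 0, 9, 0, -27/2, 0, 243/40, …
Sym-product of L_f,L_g gives L₀ (≤ ord 4).
h=h₀': d/dx-closure on L₀ ⇒ L.
L = 64 + 20·Dx^2 + Dx^4  (order 4).
h: a_k = 0, 36, 0, -120, 0, 504/5, …
ICs: h(0) = 0, h′(0) = 36, h′′(0) = 0, h′′′(0) = -720.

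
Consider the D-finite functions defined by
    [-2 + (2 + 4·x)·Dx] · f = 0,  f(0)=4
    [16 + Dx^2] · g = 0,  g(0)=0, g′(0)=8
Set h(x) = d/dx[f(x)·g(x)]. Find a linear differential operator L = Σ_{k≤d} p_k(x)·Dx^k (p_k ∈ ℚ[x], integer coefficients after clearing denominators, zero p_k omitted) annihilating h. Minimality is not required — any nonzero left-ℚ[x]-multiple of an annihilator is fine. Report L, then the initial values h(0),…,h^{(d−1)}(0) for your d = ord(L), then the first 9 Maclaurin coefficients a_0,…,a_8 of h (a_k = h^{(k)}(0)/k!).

f: a_k = 4, 4, -2, 2, -5/2, 7/2, -21/4, 33/4, -429/32, …
g: a_k = 0, 8, 0, -64/3, 0, 256/15, 0, -2048/315, 0, …
h₀=f·g: eliminate ⇒ L₀, order ≤ 1·2.
h₀' ⇒ L via d/dx closure of L₀.
L = (413 + 2688·x + 6784·x^2 + 8192·x^3 + 4096·x^4) + (-26 - 180·x - 384·x^2 - 256·x^3)·Dx + (19 + 140·x + 396·x^2 + 512·x^3 + 256·x^4)·Dx^2  (order 2).
h: a_k = 32, 64, -304, -832/3, 1364/3, 1608/5, -15374/45, -272/63, -216983/1260, …
ICs: h(0) = 32, h′(0) = 64.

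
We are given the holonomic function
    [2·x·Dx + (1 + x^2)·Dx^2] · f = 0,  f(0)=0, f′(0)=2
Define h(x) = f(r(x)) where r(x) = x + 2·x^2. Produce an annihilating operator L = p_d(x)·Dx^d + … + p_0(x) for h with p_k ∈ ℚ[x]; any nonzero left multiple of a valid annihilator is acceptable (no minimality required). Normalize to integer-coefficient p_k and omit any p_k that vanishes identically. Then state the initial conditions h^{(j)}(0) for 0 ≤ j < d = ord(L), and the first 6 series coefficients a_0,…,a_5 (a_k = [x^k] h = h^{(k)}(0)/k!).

L = (-4 + 2·x + 16·x^2 + 48·x^3 + 48·x^4)·Dx + (1 + 4·x + x^2 + 8·x^3 + 20·x^4 + 16·x^5)·Dx^2  (order 2).
h: a_k = 0, 2, 4, -2/3, -4, -38/5, …
ICs: h(0) = 0, h′(0) = 2.

f: a_k = 0, 2, 0, -2/3, 0, 2/5, …
Change of var in L_f (x↦r) gives L₀.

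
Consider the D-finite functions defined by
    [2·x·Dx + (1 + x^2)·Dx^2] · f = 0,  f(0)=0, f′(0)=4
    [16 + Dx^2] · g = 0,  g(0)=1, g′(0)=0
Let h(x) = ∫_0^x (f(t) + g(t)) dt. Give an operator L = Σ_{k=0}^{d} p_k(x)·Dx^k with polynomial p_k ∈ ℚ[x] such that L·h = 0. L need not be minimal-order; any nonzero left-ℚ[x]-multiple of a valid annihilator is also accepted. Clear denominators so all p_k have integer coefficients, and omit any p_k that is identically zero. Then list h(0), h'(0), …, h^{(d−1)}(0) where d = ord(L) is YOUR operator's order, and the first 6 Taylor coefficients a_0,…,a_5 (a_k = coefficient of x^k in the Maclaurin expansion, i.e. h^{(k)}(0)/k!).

L = (64·x + 704·x^3 + 256·x^5)·Dx^2 + (112 + 416·x^2 + 432·x^4 + 128·x^6)·Dx^3 + (4·x + 44·x^3 + 16·x^5)·Dx^4 + (7 + 26·x^2 + 27·x^4 + 8·x^6)·Dx^5  (order 5).
h: a_k = 0, 1, 2, -8/3, -1/3, 32/15, …
ICs: h(0) = 0, h′(0) = 1, h′′(0) = 4, h′′′(0) = -16, h′′′′(0) = -8.

f: a_k = 0, 4, 0, -4/3, 0, 4/5, …
g: a_k = 1, 0, -8, 0, 32/3, 0, …
h₀=f+g: left-lcm gives L₀, ord ≤ 4.
∫: right-multiply L₀ by Dx.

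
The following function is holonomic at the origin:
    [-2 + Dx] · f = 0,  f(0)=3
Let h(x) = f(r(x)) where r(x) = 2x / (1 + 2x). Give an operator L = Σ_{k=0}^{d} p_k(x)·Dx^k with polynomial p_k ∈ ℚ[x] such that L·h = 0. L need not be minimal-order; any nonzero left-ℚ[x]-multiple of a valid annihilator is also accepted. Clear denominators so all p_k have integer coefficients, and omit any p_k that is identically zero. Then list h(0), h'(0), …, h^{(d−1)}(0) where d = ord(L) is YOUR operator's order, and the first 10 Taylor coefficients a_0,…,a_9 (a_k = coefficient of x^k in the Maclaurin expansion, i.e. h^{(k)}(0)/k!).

f: a_k = 3, 6, 6, 4, 2, 4/5, 4/15, 8/105, 2/105, 4/945, …
f∘r: x↦r, Dx↦Dx/r' in L_f ⇒ L₀.
L = -4 + (1 + 4·x + 4·x^2)·Dx  (order 1).
h: a_k = 3, 12, 0, -16, 32, -192/5, 256/15, 1280/21, -8192/35, 72704/135, …
ICs: h(0) = 3.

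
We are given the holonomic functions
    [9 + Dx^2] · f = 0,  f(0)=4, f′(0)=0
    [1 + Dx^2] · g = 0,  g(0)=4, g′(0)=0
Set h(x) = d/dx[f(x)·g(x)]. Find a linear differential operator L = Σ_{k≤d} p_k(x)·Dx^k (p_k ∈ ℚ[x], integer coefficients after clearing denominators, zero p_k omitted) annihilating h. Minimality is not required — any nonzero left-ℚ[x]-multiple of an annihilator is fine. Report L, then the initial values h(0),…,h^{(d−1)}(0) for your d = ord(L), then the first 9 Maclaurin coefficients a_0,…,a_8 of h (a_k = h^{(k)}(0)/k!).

L = 64 + 20·Dx^2 + Dx^4  (order 4).
h: a_k = 0, -160, 0, 1088/3, 0, -832/3, 0, 32896/315, 0, …
ICs: h(0) = 0, h′(0) = -160, h′′(0) = 0, h′′′(0) = 2176.

f: a_k = 4, 0, -18, 0, 27/2, 0, -81/20, 0, 729/1120, …
g: a_k = 4, 0, -2, 0, 1/6, 0, -1/180, 0, 1/10080, …
h₀=f·g: eliminate ⇒ L₀, order ≤ 2·2.
h₀' ⇒ L via d/dx closure of L₀.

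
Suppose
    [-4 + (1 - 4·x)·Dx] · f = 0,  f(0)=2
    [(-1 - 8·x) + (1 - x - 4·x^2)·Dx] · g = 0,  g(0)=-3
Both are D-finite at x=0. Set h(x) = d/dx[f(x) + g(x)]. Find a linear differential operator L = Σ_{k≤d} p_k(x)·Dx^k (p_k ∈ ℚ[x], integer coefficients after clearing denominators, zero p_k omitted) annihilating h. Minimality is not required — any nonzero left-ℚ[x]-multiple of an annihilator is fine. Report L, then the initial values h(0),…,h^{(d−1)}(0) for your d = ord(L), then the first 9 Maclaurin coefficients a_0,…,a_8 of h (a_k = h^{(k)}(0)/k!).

L = (264 - 384·x + 6912·x^2 - 6144·x^3 + 6144·x^4) + (-21 - 264·x - 96·x^2 + 4608·x^3 - 5376·x^4 + 6144·x^5)·Dx + (-1 + 41·x - 228·x^2 + 288·x^3 + 256·x^4 - 768·x^5 + 1024·x^6)·Dx^2  (order 2).
h: a_k = 5, 34, 303, 1700, 9265, 45894, 220115, 1020616, 4639509, …
ICs: h(0) = 5, h′(0) = 34.

f: a_k = 2, 8, 32, 128, 512, 2048, 8192, 32768, 131072, …
g: a_k = -3, -3, -15, -27, -87, -195, -543, -1323, -3495, …
f+g: L₀ = lclm(L_f,L_g), ord ≤ 1+1.
h₀' ⇒ L via d/dx closure of L₀.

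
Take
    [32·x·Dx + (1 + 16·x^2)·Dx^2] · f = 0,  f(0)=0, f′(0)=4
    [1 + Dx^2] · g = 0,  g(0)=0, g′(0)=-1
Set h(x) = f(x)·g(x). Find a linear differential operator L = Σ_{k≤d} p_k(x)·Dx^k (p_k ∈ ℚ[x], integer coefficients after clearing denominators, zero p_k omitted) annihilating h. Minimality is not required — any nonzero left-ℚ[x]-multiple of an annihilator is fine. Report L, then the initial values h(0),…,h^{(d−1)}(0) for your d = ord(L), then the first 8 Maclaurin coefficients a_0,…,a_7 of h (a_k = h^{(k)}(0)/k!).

f: a_k = 0, 4, 0, -64/3, 0, 1024/5, 0, -16384/7, …
g: a_k = 0, -1, 0, 1/6, 0, -1/120, 0, 1/5040, …
L₀ := L_f ⊗_s L_g (sym. prod.), ord ≤ 4.
L = (1105 + 51776·x^2 + 22016·x^4 + 16384·x^6 + 65536·x^8) + (2112·x + 35840·x^3 + 49152·x^5 + 262144·x^7)·Dx + (1122 + 52352·x^2 + 27648·x^4 + 32768·x^6 + 131072·x^8)·Dx^2 + (2112·x + 35840·x^3 + 49152·x^5 + 262144·x^7)·Dx^3 + (17 + 576·x^2 + 5632·x^4 + 16384·x^6 + 65536·x^8)·Dx^4  (order 4).
h: a_k = 0, 0, -4, 0, 22, 0, -3751/18, 0, …
ICs: h(0) = 0, h′(0) = 0, h′′(0) = -8, h′′′(0) = 0.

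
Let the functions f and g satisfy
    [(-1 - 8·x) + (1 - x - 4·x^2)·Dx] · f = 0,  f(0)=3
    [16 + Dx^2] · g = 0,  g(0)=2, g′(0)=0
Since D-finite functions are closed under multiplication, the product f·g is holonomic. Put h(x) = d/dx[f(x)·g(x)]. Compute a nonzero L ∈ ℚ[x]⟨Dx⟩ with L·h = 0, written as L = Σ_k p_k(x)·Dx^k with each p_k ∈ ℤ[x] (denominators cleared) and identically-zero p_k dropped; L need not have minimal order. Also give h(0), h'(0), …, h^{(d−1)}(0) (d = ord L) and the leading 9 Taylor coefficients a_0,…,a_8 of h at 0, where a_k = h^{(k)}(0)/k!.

f: a_k = 3, 3, 15, 27, 87, 195, 543, 1323, 3495, …
g: a_k = 2, 0, -16, 0, 64/3, 0, -512/45, 0, 1024/315, …
f·g: L₀ = L_f ⊗_s L_g, ord ≤ 1·2.
Derive L from L₀ (diff closure).
L = (-12 - 64·x - 224·x^2 + 256·x^3 + 512·x^4) + (-1 - 4·x + 48·x^2 + 128·x^3)·Dx + (1 - 3·x - 10·x^2 + 16·x^3 + 32·x^4)·Dx^2  (order 2).
h: a_k = 6, -36, 18, -8, 110, -604/5, 7126/15, -816/35, 84594/35, …
ICs: h(0) = 6, h′(0) = -36.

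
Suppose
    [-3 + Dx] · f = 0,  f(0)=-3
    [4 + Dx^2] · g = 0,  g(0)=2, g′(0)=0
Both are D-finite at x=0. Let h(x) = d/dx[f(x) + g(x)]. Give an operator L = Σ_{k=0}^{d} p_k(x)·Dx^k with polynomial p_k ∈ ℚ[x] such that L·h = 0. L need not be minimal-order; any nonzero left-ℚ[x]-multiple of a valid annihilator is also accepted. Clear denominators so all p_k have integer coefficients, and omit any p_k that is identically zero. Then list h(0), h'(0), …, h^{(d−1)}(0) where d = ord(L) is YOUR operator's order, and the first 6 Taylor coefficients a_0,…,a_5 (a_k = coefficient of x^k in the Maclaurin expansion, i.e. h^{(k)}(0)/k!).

f: a_k = -3, -9, -27/2, -27/2, -81/8, -243/40, …
g: a_k = 2, 0, -4, 0, 4/3, 0, …
L₀ := lclm(L_f,L_g); ord L₀ ≤ 1+2.
Differentiate: ansatz ord ≤ ord L₀ ⇒ L.
L = 12 - 4·Dx + 3·Dx^2 - Dx^3  (order 3).
h: a_k = -9, -35, -81/2, -211/6, -243/8, -463/24, …
ICs: h(0) = -9, h′(0) = -35, h′′(0) = -81.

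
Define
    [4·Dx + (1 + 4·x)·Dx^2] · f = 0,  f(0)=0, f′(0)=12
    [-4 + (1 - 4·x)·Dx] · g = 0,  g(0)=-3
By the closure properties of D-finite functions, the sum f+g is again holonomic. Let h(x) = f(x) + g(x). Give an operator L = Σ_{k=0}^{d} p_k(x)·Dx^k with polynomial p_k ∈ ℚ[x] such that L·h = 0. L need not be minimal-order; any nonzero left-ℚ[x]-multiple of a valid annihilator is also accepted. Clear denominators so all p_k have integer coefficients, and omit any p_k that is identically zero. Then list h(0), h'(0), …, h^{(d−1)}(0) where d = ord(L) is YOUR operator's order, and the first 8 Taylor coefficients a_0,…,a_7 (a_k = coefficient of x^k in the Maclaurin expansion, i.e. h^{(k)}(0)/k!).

f: a_k = 0, 12, -24, 64, -192, 3072/5, -2048, 49152/7, …
g: a_k = -3, -12, -48, -192, -768, -3072, -12288, -49152, …
Weyl lclm of L_f,L_g ⇒ L₀ (ord ≤ 3).
L = (-160 - 128·x)·Dx + (-16 - 256·x - 256·x^2)·Dx^2 + (3 + 4·x - 48·x^2 - 64·x^3)·Dx^3  (order 3).
h: a_k = -3, 0, -72, -128, -960, -12288/5, -14336, -294912/7, …
ICs: h(0) = -3, h′(0) = 0, h′′(0) = -144.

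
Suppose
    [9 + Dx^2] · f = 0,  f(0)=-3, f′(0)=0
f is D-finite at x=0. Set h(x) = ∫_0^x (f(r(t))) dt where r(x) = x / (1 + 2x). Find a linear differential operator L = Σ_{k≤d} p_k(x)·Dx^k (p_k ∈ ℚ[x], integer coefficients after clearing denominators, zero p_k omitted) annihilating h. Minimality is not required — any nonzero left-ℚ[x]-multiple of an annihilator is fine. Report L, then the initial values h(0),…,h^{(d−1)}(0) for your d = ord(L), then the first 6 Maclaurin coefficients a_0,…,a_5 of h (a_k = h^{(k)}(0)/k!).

f: a_k = -3, 0, 27/2, 0, -81/8, 0, …
Change of var in L_f (x↦r) gives L₀.
h=∫h₀ ⇒ L = L₀·Dx.
L = 9·Dx + (4 + 24·x + 48·x^2 + 32·x^3)·Dx^2 + (1 + 8·x + 24·x^2 + 32·x^3 + 16·x^4)·Dx^3  (order 3).
h: a_k = 0, -3, 0, 9/2, -27/2, 243/8, …
ICs: h(0) = 0, h′(0) = -3, h′′(0) = 0.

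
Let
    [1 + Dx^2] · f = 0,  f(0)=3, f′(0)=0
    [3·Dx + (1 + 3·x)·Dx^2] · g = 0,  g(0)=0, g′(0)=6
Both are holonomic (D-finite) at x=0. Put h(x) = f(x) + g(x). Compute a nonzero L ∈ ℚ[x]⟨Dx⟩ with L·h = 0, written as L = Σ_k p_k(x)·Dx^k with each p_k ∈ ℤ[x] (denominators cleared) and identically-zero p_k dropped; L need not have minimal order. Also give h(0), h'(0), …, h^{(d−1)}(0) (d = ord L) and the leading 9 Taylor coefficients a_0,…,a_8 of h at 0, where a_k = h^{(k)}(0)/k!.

f: a_k = 3, 0, -3/2, 0, 1/8, 0, -1/240, 0, 1/13440, …
g: a_k = 0, 6, -9, 18, -81/2, 486/5, -243, 4374/7, -6561/4, …
h₀=f+g: left-lcm gives L₀, ord ≤ 4.
L = (165 + 18·x + 27·x^2)·Dx + (19 + 63·x + 27·x^2 + 27·x^3)·Dx^2 + (165 + 18·x + 27·x^2)·Dx^3 + (19 + 63·x + 27·x^2 + 27·x^3)·Dx^4  (order 4).
h: a_k = 3, 6, -21/2, 18, -323/8, 486/5, -58321/240, 4374/7, -22044959/13440, …
ICs: h(0) = 3, h′(0) = 6, h′′(0) = -21, h′′′(0) = 108.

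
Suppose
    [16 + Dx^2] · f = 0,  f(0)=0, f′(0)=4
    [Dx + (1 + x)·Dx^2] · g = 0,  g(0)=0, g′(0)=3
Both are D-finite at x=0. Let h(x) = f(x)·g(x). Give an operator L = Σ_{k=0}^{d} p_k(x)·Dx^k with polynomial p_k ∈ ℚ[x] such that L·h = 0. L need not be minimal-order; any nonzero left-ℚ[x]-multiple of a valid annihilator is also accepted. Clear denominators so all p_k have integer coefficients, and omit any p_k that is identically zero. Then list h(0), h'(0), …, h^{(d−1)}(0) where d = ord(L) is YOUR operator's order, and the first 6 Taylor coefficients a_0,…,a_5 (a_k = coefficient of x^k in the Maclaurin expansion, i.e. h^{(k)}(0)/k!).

f: a_k = 0, 4, 0, -32/3, 0, 128/15, …
g: a_k = 0, 3, -3/2, 1, -3/4, 3/5, …
h₀=f·g: eliminate ⇒ L₀, order ≤ 2·2.
L = (15072 + 62976·x + 97024·x^2 + 65536·x^3 + 16384·x^4) + (1984 + 6080·x + 6144·x^2 + 2048·x^3)·Dx + (1950 + 8000·x + 12192·x^2 + 8192·x^3 + 2048·x^4)·Dx^2 + (124 + 380·x + 384·x^2 + 128·x^3)·Dx^3 + (63 + 254·x + 383·x^2 + 256·x^3 + 64·x^4)·Dx^4  (order 4).
h: a_k = 0, 0, 12, -6, -28, 13, …
ICs: h(0) = 0, h′(0) = 0, h′′(0) = 24, h′′′(0) = -36.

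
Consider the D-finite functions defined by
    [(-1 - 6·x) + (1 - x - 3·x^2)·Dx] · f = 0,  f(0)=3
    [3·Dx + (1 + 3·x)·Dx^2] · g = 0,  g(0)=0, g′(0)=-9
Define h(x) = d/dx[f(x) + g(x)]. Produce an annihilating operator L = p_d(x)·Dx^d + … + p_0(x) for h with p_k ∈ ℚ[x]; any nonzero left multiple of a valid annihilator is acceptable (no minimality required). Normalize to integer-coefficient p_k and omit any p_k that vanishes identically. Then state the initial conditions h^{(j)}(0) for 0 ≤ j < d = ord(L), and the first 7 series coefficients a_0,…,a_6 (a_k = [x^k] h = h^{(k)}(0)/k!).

f: a_k = 3, 3, 12, 21, 57, 120, 291, …
g: a_k = 0, -9, 27/2, -27, 243/4, -729/5, 729/2, …
h₀=f+g: left-lcm gives L₀, ord ≤ 3.
h=h₀': d/dx-closure on L₀ ⇒ L.
L = (270 + 1422·x + 3780·x^2 + 2916·x^3 + 2916·x^4) + (24 + 468·x + 2736·x^2 + 5616·x^3 + 5994·x^4 + 4860·x^5)·Dx + (-11 - 79·x - 129·x^2 + 171·x^3 + 783·x^4 + 1377·x^5 + 972·x^6)·Dx^2  (order 2).
h: a_k = -6, 51, -18, 471, -129, 3933, -2004, …
ICs: h(0) = -6, h′(0) = 51.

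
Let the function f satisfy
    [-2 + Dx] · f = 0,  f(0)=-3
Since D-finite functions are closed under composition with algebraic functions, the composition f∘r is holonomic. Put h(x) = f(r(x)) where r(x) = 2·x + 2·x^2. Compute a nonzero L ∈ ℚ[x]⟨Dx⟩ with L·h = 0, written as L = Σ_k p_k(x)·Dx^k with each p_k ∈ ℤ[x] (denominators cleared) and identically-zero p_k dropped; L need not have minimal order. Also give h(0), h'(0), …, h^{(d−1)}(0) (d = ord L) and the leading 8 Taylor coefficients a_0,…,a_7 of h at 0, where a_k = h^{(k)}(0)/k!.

f: a_k = -3, -6, -6, -4, -2, -4/5, -4/15, -8/105, …
Change of var in L_f (x↦r) gives L₀.
L = (-4 - 8·x) + Dx  (order 1).
h: a_k = -3, -12, -36, -80, -152, -1248/5, -5536/15, -52096/105, …
ICs: h(0) = -3.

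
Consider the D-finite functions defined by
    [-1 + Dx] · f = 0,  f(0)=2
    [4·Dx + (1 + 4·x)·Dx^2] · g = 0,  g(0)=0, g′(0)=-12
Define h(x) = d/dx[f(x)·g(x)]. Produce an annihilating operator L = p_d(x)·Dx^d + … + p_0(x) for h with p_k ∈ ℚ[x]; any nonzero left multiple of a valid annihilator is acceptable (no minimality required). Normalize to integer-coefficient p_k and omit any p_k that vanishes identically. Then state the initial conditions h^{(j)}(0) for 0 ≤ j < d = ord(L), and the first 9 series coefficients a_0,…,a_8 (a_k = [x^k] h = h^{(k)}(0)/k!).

L = (25 - 24·x + 16·x^2) + (-22 + 32·x - 32·x^2)·Dx + (-3 - 8·x + 16·x^2)·Dx^2  (order 2).
h: a_k = -24, 48, -276, 1104, -4509, 18238, -2205587/30, 4436012/15, -665269331/560, …
ICs: h(0) = -24, h′(0) = 48.

f: a_k = 2, 2, 1, 1/3, 1/12, 1/60, 1/360, 1/2520, 1/20160, …
g: a_k = 0, -12, 24, -64, 192, -3072/5, 2048, -49152/7, 24576, …
h₀=f·g: eliminate ⇒ L₀, order ≤ 1·2.
h=h₀': d/dx-closure on L₀ ⇒ L.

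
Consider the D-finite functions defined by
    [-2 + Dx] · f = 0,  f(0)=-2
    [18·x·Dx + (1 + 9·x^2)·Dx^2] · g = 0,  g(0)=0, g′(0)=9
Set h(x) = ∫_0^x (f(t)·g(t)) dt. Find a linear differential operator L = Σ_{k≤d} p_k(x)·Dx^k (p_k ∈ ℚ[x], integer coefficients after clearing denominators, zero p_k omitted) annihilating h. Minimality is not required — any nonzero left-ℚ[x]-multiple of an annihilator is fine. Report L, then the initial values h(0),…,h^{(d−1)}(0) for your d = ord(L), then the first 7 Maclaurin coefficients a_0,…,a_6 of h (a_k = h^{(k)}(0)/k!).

L = (4 - 36·x + 36·x^2)·Dx + (-4 + 18·x - 36·x^2)·Dx^2 + (1 + 9·x^2)·Dx^3  (order 3).
h: a_k = 0, 0, -9, -12, 9/2, 84/5, -163/5, …
ICs: h(0) = 0, h′(0) = 0, h′′(0) = -18.

f: a_k = -2, -4, -4, -8/3, -4/3, -8/15, -8/45, …
g: a_k = 0, 9, 0, -27, 0, 729/5, 0, …
Product ⇒ symmetric product L₀, ord ≤ 2.
∫: right-multiply L₀ by Dx.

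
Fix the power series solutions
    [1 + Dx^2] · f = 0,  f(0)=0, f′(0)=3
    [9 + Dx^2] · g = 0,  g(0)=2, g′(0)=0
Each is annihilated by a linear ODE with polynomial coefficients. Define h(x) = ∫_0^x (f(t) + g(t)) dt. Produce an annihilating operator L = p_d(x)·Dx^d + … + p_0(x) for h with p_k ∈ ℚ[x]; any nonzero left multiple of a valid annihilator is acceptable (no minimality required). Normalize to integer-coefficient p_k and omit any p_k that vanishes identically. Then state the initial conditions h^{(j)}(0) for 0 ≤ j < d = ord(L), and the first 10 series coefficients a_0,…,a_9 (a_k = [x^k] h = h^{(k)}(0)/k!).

L = 9·Dx + 10·Dx^3 + Dx^5  (order 5).
h: a_k = 0, 2, 3/2, -3, -1/8, 27/20, 1/240, -81/280, -1/13440, 81/2240, …
ICs: h(0) = 0, h′(0) = 2, h′′(0) = 3, h′′′(0) = -18, h′′′′(0) = -3.

f: a_k = 0, 3, 0, -1/2, 0, 1/40, 0, -1/1680, 0, 1/120960, …
g: a_k = 2, 0, -9, 0, 27/4, 0, -81/40, 0, 729/2240, 0, …
f+g: L₀ = lclm(L_f,L_g), ord ≤ 2+2.
∫: right-multiply L₀ by Dx.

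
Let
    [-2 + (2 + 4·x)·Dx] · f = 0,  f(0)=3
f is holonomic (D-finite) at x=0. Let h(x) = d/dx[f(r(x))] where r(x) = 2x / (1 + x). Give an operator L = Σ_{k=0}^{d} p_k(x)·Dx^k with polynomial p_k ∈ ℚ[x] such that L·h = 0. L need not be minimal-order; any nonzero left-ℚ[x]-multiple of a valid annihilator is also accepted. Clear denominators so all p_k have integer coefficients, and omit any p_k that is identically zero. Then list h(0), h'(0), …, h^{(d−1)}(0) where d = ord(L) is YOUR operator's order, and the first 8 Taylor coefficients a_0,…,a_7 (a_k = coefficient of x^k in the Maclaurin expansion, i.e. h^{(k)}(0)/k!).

f: a_k = 3, 3, -3/2, 3/2, -15/8, 21/8, -63/16, 99/16, …
Substitute x→r, Dx→(1/r')Dx; clear ⇒ L₀.
Differentiate: ansatz ord ≤ ord L₀ ⇒ L.
L = (-4 - 10·x) + (-1 - 6·x - 5·x^2)·Dx  (order 1).
h: a_k = 6, -24, 90, -360, 1530, -6768, 30702, -141600, …
ICs: h(0) = 6.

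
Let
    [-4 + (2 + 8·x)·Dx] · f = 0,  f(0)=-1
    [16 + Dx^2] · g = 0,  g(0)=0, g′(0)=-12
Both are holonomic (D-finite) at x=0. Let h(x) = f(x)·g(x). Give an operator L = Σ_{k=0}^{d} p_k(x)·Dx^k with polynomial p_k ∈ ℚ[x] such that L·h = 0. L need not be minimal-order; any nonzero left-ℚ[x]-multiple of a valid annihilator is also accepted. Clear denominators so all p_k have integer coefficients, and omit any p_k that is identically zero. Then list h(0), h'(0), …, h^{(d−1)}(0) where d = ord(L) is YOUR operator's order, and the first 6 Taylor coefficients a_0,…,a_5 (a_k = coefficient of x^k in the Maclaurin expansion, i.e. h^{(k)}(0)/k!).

L = (28 + 128·x + 256·x^2) + (-4 - 16·x)·Dx + (1 + 8·x + 16·x^2)·Dx^2  (order 2).
h: a_k = 0, 12, 24, -56, -16, -152/5, …
ICs: h(0) = 0, h′(0) = 12.

f: a_k = -1, -2, 2, -4, 10, -28, …
g: a_k = 0, -12, 0, 32, 0, -128/5, …
L₀ := L_f ⊗_s L_g (sym. prod.), ord ≤ 2.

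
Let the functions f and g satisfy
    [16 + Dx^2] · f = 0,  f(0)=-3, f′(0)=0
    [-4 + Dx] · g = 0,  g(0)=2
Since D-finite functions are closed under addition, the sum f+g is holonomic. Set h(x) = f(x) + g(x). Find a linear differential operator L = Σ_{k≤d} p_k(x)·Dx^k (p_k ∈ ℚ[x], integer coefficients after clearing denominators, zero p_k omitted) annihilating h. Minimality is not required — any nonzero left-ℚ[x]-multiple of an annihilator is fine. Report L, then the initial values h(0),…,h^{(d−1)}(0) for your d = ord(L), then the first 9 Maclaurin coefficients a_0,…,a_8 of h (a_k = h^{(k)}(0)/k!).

L = -64 + 16·Dx - 4·Dx^2 + Dx^3  (order 3).
h: a_k = -1, 8, 40, 64/3, -32/3, 256/15, 256/9, 2048/315, -512/315, …
ICs: h(0) = -1, h′(0) = 8, h′′(0) = 80.

f: a_k = -3, 0, 24, 0, -32, 0, 256/15, 0, -512/105, …
g: a_k = 2, 8, 16, 64/3, 64/3, 256/15, 512/45, 2048/315, 1024/315, …
L₀ := lclm(L_f,L_g); ord L₀ ≤ 2+1.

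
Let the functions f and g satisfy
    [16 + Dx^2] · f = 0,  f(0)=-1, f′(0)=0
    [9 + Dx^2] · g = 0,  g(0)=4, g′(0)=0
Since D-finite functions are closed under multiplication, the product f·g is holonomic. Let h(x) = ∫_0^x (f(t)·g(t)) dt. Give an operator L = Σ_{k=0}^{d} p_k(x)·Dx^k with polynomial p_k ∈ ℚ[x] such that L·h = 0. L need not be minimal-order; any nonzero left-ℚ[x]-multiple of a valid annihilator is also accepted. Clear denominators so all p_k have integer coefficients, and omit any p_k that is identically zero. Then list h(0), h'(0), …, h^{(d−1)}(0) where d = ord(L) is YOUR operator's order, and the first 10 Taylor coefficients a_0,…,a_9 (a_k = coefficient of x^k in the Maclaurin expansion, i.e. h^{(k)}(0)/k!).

L = 49·Dx + 50·Dx^3 + Dx^5  (order 5).
h: a_k = 0, -4, 0, 50/3, 0, -1201/30, 0, 11765/252, 0, -2882401/90720, …
ICs: h(0) = 0, h′(0) = -4, h′′(0) = 0, h′′′(0) = 100, h′′′′(0) = 0.

f: a_k = -1, 0, 8, 0, -32/3, 0, 256/45, 0, -512/315, 0, …
g: a_k = 4, 0, -18, 0, 27/2, 0, -81/20, 0, 729/1120, 0, …
h₀=f·g: eliminate ⇒ L₀, order ≤ 2·2.
h=∫₀ˣh₀: take L = L₀·Dx.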